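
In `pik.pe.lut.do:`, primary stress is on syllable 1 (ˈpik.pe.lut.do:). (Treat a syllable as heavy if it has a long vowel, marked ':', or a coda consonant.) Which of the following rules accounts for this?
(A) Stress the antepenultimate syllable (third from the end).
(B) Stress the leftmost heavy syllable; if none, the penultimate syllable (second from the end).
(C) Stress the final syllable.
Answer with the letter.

B

Rule A → syllable 2 (observed: 1).
Rule B → syllable 1 ✓.
Rule C → syllable 4 (observed: 1).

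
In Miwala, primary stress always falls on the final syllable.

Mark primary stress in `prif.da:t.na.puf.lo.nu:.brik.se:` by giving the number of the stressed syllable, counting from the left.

8

The word has 8 syllables; the final syllable is syllable 8 (se:).
Primary stress: syllable 8 → prif.da:t.na.puf.lo.nu:.brik.ˈse:.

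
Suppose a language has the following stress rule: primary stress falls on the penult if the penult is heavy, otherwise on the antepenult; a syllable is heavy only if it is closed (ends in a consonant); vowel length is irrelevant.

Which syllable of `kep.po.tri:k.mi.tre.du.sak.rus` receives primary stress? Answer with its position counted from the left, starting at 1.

Weights: 6 du L, 7 sak H, 8 rus H.
The penult (syllable 7, sak) is heavy, so it takes stress.
Primary stress: syllable 7 → kep.po.tri:k.mi.tre.du.ˈsak.rus.

7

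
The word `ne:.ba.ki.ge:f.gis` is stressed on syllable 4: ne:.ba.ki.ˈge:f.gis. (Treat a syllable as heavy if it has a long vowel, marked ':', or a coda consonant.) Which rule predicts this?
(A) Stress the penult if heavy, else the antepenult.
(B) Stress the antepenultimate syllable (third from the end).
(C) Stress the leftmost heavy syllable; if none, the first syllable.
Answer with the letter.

A

Rule A → syllable 4 ✓.
Rule B → syllable 3 (observed: 4).
Rule C → syllable 1 (observed: 4).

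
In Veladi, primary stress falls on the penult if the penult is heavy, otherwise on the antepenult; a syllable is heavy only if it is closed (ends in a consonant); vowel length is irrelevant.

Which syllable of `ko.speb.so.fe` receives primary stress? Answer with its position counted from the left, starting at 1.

Weights: 2 speb H, 3 so L, 4 fe L.
The penult (syllable 3, so) is light, so stress falls on the antepenult (syllable 2, speb).
Primary stress: syllable 2 → ko.ˈspeb.so.fe.

2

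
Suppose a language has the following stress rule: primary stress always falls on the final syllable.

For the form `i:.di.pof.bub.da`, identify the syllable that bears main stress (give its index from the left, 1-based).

5

The word has 5 syllables; the final syllable is syllable 5 (da).
Primary stress: syllable 5 → i:.di.pof.bub.ˈda.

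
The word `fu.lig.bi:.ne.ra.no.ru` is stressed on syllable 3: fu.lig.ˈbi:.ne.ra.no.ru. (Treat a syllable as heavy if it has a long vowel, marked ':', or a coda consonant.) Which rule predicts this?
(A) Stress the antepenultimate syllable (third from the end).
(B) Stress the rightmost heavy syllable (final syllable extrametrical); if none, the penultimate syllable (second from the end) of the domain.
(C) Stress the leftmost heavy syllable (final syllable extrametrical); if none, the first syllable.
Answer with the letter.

B

Rule A → syllable 5 (observed: 3).
Rule B → syllable 3 ✓.
Rule C → syllable 2 (observed: 3).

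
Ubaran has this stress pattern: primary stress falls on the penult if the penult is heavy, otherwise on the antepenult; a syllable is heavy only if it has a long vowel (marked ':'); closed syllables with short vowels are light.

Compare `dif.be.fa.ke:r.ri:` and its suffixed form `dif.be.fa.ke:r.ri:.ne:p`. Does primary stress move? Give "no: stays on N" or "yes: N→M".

Base `dif.be.fa.ke:r.ri:` (5 syllables):
  Weights: 3 fa L, 4 ke:r H, 5 ri: H.
  The penult (syllable 4, ke:r) is heavy, so it takes stress.
  → primary stress on syllable 4.
Suffixed `dif.be.fa.ke:r.ri:.ne:p` (6 syllables):
  Weights: 4 ke:r H, 5 ri: H, 6 ne:p H.
  The penult (syllable 5, ri:) is heavy, so it takes stress.
  → primary stress on syllable 5.

yes: 4→5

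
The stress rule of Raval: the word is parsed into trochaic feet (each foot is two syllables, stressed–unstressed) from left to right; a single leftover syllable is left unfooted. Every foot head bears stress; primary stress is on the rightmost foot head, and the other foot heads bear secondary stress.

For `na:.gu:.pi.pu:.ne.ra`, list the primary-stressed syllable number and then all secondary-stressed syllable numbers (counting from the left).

primary 5, secondary 1, 3

Parse left to right into trochaic (ˈσσ) feet: (ˈna:.gu:) (ˈpi.pu:) (ˈne.ra).
Foot heads (stressed positions): 1, 3, 5.
End Rule Rightmost: primary stress on the rightmost head = syllable 5.
Secondary stress on 1, 3: ˌna:.gu:.ˌpi.pu:.ˈne.ra.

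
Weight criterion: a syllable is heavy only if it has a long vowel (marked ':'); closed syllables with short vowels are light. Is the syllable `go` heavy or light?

light

`go`: short vowel, open (no coda). Short vowel → light.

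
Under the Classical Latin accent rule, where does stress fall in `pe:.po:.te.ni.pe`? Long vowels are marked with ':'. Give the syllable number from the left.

Classical Latin: stress the penult if heavy (long vowel or closed), else the antepenult.
Weights: 3 te L, 4 ni L, 5 pe L.
The penult (syllable 4, ni) is light, so stress falls on the antepenult (syllable 3, te).
Stress on syllable 3: pe:.po:.ˈte.ni.pe.

3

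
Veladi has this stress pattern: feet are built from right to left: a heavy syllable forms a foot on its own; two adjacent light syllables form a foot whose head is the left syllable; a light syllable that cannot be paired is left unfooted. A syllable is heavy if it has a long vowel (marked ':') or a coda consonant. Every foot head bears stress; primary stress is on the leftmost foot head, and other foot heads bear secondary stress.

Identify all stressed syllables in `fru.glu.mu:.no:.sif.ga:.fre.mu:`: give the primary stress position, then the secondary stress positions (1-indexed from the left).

Weights: 1 fru L, 2 glu L, 3 mu: H, 4 no: H, 5 sif H, 6 ga: H, 7 fre L, 8 mu: H.
Parse right to left (heavy = foot alone; LL = one foot; stranded L unfooted): (ˈfru.glu) (ˈmu:) (ˈno:) (ˈsif) (ˈga:) fre (ˈmu:).
Foot heads: 1, 3, 4, 5, 6, 8.
Primary stress on the leftmost head = syllable 1.
Secondary stress on 3, 4, 5, 6, 8: ˈfru.glu.ˌmu:.ˌno:.ˌsif.ˌga:.fre.ˌmu:.

primary 1, secondary 3, 4, 5, 6, 8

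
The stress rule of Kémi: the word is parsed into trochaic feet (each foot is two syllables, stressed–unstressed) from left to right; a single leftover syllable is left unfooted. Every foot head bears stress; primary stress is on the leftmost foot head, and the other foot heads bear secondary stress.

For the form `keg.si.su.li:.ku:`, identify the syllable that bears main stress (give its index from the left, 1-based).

Parse left to right into trochaic (ˈσσ) feet: (ˈkeg.si) (ˈsu.li:) ku:. Syllable 5 is left unfooted.
Foot heads (stressed positions): 1, 3.
End Rule Leftmost: primary stress on the leftmost head = syllable 1.
Primary stress: syllable 1 → ˈkeg.si.su.li:.ku:.

1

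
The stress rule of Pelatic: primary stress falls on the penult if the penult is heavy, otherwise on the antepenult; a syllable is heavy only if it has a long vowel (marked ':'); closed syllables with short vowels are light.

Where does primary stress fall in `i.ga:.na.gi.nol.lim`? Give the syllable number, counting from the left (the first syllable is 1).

4

Weights: 4 gi L, 5 nol L, 6 lim L.
The penult (syllable 5, nol) is light, so stress falls on the antepenult (syllable 4, gi).
Primary stress: syllable 4 → i.ga:.na.ˈgi.nol.lim.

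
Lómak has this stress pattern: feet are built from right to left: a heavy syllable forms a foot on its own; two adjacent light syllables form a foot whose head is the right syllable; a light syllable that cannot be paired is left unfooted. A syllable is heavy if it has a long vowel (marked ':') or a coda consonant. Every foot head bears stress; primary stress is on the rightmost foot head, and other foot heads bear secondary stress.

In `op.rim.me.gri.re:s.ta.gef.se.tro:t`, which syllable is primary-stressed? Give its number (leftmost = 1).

Weights: 1 op H, 2 rim H, 3 me L, 4 gri L, 5 re:s H, 6 ta L, 7 gef H, 8 se L, 9 tro:t H.
Parse right to left (heavy = foot alone; LL = one foot; stranded L unfooted): (ˈop) (ˈrim) (me.ˈgri) (ˈre:s) ta (ˈgef) se (ˈtro:t).
Foot heads: 1, 2, 4, 5, 7, 9.
Primary stress on the rightmost head = syllable 9.
Primary stress: syllable 9 → op.rim.me.gri.re:s.ta.gef.se.ˈtro:t.

9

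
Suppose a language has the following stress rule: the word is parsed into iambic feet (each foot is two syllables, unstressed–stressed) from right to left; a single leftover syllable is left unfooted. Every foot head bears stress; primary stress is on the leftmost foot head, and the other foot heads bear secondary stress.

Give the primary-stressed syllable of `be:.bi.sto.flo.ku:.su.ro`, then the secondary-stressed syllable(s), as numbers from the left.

Parse right to left into iambic (σˈσ) feet: be: (bi.ˈsto) (flo.ˈku:) (su.ˈro). Syllable 1 is left unfooted.
Foot heads (stressed positions): 3, 5, 7.
End Rule Leftmost: primary stress on the leftmost head = syllable 3.
Secondary stress on 5, 7: be:.bi.ˈsto.flo.ˌku:.su.ˌro.

primary 3, secondary 5, 7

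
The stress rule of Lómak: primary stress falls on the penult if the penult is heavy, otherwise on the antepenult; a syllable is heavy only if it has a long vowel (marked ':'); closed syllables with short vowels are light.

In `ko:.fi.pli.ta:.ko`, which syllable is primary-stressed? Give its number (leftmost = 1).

4

Weights: 3 pli L, 4 ta: H, 5 ko L.
The penult (syllable 4, ta:) is heavy, so it takes stress.
Primary stress: syllable 4 → ko:.fi.pli.ˈta:.ko.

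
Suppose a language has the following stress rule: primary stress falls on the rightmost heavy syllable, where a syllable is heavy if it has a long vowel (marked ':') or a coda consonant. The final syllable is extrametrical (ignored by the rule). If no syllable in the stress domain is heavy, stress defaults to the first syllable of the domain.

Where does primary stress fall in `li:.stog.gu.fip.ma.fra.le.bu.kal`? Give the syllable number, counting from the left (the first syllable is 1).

4

The final syllable (9, kal) is extrametrical; the stress domain is syllables 1–8.
Weights: 1 li: H, 2 stog H, 3 gu L, 4 fip H, 5 ma L, 6 fra L, 7 le L, 8 bu L.
Heavy syllables in the domain: 1, 2, 4. The rightmost is syllable 4 (fip).
Primary stress: syllable 4 → li:.stog.gu.ˈfip.ma.fra.le.bu.kal.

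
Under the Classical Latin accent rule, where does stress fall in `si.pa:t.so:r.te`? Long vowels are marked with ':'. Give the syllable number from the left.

Classical Latin: stress the penult if heavy (long vowel or closed), else the antepenult.
Weights: 2 pa:t H, 3 so:r H, 4 te L.
The penult (syllable 3, so:r) is heavy, so it takes stress.
Stress on syllable 3: si.pa:t.ˈso:r.te.

3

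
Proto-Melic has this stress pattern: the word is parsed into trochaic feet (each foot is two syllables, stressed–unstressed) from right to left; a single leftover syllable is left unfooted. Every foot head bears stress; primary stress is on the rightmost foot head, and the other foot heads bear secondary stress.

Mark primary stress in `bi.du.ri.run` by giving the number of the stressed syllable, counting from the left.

3

Parse right to left into trochaic (ˈσσ) feet: (ˈbi.du) (ˈri.run).
Foot heads (stressed positions): 1, 3.
End Rule Rightmost: primary stress on the rightmost head = syllable 3.
Primary stress: syllable 3 → bi.du.ˈri.run.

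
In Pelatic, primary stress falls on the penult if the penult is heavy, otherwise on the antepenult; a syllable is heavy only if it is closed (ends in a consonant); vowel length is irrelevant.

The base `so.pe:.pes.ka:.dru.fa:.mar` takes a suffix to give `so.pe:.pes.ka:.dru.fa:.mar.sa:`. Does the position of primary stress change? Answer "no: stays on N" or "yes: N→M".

yes: 5→7

Base `so.pe:.pes.ka:.dru.fa:.mar` (7 syllables):
  Weights: 5 dru L, 6 fa: L, 7 mar H.
  The penult (syllable 6, fa:) is light, so stress falls on the antepenult (syllable 5, dru).
  → primary stress on syllable 5.
Suffixed `so.pe:.pes.ka:.dru.fa:.mar.sa:` (8 syllables):
  Weights: 6 fa: L, 7 mar H, 8 sa: L.
  The penult (syllable 7, mar) is heavy, so it takes stress.
  → primary stress on syllable 7.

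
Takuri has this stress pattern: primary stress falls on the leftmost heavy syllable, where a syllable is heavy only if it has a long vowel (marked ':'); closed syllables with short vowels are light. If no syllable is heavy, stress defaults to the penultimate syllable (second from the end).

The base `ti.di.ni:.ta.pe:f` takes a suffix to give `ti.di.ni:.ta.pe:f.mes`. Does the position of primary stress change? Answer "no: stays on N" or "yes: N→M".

no: stays on 3

Base `ti.di.ni:.ta.pe:f` (5 syllables):
  Weights: 1 ti L, 2 di L, 3 ni: H, 4 ta L, 5 pe:f H.
  Heavy syllables in the domain: 3, 5. The leftmost is syllable 3 (ni:).
  → primary stress on syllable 3.
Suffixed `ti.di.ni:.ta.pe:f.mes` (6 syllables):
  Weights: 1 ti L, 2 di L, 3 ni: H, 4 ta L, 5 pe:f H, 6 mes L.
  Heavy syllables in the domain: 3, 5. The leftmost is syllable 3 (ni:).
  → primary stress on syllable 3.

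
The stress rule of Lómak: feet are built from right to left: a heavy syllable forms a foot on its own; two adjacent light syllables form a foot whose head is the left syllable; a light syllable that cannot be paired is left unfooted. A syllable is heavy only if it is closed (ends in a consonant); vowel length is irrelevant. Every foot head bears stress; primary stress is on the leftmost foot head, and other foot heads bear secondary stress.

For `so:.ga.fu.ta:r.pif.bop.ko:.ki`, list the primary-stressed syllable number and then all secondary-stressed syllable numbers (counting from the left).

Weights: 1 so: L, 2 ga L, 3 fu L, 4 ta:r H, 5 pif H, 6 bop H, 7 ko: L, 8 ki L.
Parse right to left (heavy = foot alone; LL = one foot; stranded L unfooted): so: (ˈga.fu) (ˈta:r) (ˈpif) (ˈbop) (ˈko:.ki).
Foot heads: 2, 4, 5, 6, 7.
Primary stress on the leftmost head = syllable 2.
Secondary stress on 4, 5, 6, 7: so:.ˈga.fu.ˌta:r.ˌpif.ˌbop.ˌko:.ki.

primary 2, secondary 4, 5, 6, 7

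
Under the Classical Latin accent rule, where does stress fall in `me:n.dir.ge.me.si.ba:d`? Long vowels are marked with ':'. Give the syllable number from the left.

4

Classical Latin: stress the penult if heavy (long vowel or closed), else the antepenult.
Weights: 4 me L, 5 si L, 6 ba:d H.
The penult (syllable 5, si) is light, so stress falls on the antepenult (syllable 4, me).
Stress on syllable 4: me:n.dir.ge.ˈme.si.ba:d.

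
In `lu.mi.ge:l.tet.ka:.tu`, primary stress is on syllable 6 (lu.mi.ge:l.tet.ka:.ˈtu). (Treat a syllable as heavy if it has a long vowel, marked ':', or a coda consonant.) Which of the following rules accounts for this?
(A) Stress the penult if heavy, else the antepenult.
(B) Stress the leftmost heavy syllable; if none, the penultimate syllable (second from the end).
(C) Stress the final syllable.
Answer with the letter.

C

Rule A → syllable 5 (observed: 6).
Rule B → syllable 3 (observed: 6).
Rule C → syllable 6 ✓.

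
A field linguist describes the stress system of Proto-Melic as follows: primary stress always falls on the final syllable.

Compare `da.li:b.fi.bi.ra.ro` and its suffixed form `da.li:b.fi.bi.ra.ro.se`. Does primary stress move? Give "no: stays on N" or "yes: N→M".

yes: 6→7

Base `da.li:b.fi.bi.ra.ro` (6 syllables):
  The word has 6 syllables; the final syllable is syllable 6 (ro).
  → primary stress on syllable 6.
Suffixed `da.li:b.fi.bi.ra.ro.se` (7 syllables):
  The word has 7 syllables; the final syllable is syllable 7 (se).
  → primary stress on syllable 7.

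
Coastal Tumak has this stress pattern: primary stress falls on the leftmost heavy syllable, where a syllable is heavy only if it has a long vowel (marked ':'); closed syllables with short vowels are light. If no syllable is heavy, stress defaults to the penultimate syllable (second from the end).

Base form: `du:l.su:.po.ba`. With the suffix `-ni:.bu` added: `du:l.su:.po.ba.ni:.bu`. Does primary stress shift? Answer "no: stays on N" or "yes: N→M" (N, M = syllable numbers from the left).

Base `du:l.su:.po.ba` (4 syllables):
  Weights: 1 du:l H, 2 su: H, 3 po L, 4 ba L.
  Heavy syllables in the domain: 1, 2. The leftmost is syllable 1 (du:l).
  → primary stress on syllable 1.
Suffixed `du:l.su:.po.ba.ni:.bu` (6 syllables):
  Weights: 1 du:l H, 2 su: H, 3 po L, 4 ba L, 5 ni: H, 6 bu L.
  Heavy syllables in the domain: 1, 2, 5. The leftmost is syllable 1 (du:l).
  → primary stress on syllable 1.

no: stays on 1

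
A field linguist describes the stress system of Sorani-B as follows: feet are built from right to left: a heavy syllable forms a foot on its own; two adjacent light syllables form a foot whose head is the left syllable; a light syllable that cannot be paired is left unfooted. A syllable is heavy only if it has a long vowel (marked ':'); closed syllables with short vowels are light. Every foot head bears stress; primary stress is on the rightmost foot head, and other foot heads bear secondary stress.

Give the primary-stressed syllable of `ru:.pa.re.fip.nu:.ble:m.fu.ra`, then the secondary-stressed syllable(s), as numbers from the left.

Weights: 1 ru: H, 2 pa L, 3 re L, 4 fip L, 5 nu: H, 6 ble:m H, 7 fu L, 8 ra L.
Parse right to left (heavy = foot alone; LL = one foot; stranded L unfooted): (ˈru:) pa (ˈre.fip) (ˈnu:) (ˈble:m) (ˈfu.ra).
Foot heads: 1, 3, 5, 6, 7.
Primary stress on the rightmost head = syllable 7.
Secondary stress on 1, 3, 5, 6: ˌru:.pa.ˌre.fip.ˌnu:.ˌble:m.ˈfu.ra.

primary 7, secondary 1, 3, 5, 6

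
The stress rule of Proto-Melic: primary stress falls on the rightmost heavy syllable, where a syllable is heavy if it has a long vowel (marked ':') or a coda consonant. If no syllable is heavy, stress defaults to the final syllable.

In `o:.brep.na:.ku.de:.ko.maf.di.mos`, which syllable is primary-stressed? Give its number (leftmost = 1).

Weights: 1 o: H, 2 brep H, 3 na: H, 4 ku L, 5 de: H, 6 ko L, 7 maf H, 8 di L, 9 mos H.
Heavy syllables in the domain: 1, 2, 3, 5, 7, 9. The rightmost is syllable 9 (mos).
Primary stress: syllable 9 → o:.brep.na:.ku.de:.ko.maf.di.ˈmos.

9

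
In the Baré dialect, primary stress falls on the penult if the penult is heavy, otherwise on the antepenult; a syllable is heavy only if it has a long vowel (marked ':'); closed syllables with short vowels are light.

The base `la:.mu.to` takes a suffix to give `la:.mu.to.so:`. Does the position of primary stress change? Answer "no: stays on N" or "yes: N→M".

Base `la:.mu.to` (3 syllables):
  Weights: 1 la: H, 2 mu L, 3 to L.
  The penult (syllable 2, mu) is light, so stress falls on the antepenult (syllable 1, la:).
  → primary stress on syllable 1.
Suffixed `la:.mu.to.so:` (4 syllables):
  Weights: 2 mu L, 3 to L, 4 so: H.
  The penult (syllable 3, to) is light, so stress falls on the antepenult (syllable 2, mu).
  → primary stress on syllable 2.

yes: 1→2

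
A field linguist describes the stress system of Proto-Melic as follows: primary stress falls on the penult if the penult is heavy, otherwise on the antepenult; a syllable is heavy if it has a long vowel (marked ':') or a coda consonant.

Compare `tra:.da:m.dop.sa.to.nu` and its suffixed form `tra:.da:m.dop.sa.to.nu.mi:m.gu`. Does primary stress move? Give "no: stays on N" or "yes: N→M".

Base `tra:.da:m.dop.sa.to.nu` (6 syllables):
  Weights: 4 sa L, 5 to L, 6 nu L.
  The penult (syllable 5, to) is light, so stress falls on the antepenult (syllable 4, sa).
  → primary stress on syllable 4.
Suffixed `tra:.da:m.dop.sa.to.nu.mi:m.gu` (8 syllables):
  Weights: 6 nu L, 7 mi:m H, 8 gu L.
  The penult (syllable 7, mi:m) is heavy, so it takes stress.
  → primary stress on syllable 7.

yes: 4→7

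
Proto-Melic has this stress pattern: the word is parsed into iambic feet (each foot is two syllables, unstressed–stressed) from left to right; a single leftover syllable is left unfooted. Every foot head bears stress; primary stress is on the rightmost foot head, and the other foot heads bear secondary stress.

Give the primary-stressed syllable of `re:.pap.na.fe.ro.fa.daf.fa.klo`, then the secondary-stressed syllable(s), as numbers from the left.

Parse left to right into iambic (σˈσ) feet: (re:.ˈpap) (na.ˈfe) (ro.ˈfa) (daf.ˈfa) klo. Syllable 9 is left unfooted.
Foot heads (stressed positions): 2, 4, 6, 8.
End Rule Rightmost: primary stress on the rightmost head = syllable 8.
Secondary stress on 2, 4, 6: re:.ˌpap.na.ˌfe.ro.ˌfa.daf.ˈfa.klo.

primary 8, secondary 2, 4, 6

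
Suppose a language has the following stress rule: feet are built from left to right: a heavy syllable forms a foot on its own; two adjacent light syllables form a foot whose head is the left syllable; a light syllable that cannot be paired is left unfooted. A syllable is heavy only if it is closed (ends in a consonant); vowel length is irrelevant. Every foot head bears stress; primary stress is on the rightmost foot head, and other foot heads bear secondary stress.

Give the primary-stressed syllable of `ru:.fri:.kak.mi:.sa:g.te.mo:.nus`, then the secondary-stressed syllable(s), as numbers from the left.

primary 8, secondary 1, 3, 5, 6

Weights: 1 ru: L, 2 fri: L, 3 kak H, 4 mi: L, 5 sa:g H, 6 te L, 7 mo: L, 8 nus H.
Parse left to right (heavy = foot alone; LL = one foot; stranded L unfooted): (ˈru:.fri:) (ˈkak) mi: (ˈsa:g) (ˈte.mo:) (ˈnus).
Foot heads: 1, 3, 5, 6, 8.
Primary stress on the rightmost head = syllable 8.
Secondary stress on 1, 3, 5, 6: ˌru:.fri:.ˌkak.mi:.ˌsa:g.ˌte.mo:.ˈnus.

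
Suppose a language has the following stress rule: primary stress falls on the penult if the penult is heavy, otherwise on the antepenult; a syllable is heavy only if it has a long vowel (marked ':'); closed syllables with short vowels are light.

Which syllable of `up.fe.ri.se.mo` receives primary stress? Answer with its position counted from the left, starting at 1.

Weights: 3 ri L, 4 se L, 5 mo L.
The penult (syllable 4, se) is light, so stress falls on the antepenult (syllable 3, ri).
Primary stress: syllable 3 → up.fe.ˈri.se.mo.

3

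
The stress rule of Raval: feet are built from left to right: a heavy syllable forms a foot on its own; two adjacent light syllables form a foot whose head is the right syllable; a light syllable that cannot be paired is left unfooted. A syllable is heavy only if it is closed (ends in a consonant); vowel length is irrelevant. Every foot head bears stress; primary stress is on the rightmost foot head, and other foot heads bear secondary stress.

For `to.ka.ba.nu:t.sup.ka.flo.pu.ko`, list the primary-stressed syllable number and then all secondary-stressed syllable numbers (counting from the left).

primary 9, secondary 2, 4, 5, 7

Weights: 1 to L, 2 ka L, 3 ba L, 4 nu:t H, 5 sup H, 6 ka L, 7 flo L, 8 pu L, 9 ko L.
Parse left to right (heavy = foot alone; LL = one foot; stranded L unfooted): (to.ˈka) ba (ˈnu:t) (ˈsup) (ka.ˈflo) (pu.ˈko).
Foot heads: 2, 4, 5, 7, 9.
Primary stress on the rightmost head = syllable 9.
Secondary stress on 2, 4, 5, 7: to.ˌka.ba.ˌnu:t.ˌsup.ka.ˌflo.pu.ˈko.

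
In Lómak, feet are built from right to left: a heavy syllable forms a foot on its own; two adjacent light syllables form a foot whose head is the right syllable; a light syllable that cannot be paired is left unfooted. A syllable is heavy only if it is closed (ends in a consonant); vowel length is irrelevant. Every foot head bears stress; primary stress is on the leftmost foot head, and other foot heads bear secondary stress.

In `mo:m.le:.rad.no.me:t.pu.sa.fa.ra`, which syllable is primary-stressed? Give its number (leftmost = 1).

1

Weights: 1 mo:m H, 2 le: L, 3 rad H, 4 no L, 5 me:t H, 6 pu L, 7 sa L, 8 fa L, 9 ra L.
Parse right to left (heavy = foot alone; LL = one foot; stranded L unfooted): (ˈmo:m) le: (ˈrad) no (ˈme:t) (pu.ˈsa) (fa.ˈra).
Foot heads: 1, 3, 5, 7, 9.
Primary stress on the leftmost head = syllable 1.
Primary stress: syllable 1 → ˈmo:m.le:.rad.no.me:t.pu.sa.fa.ra.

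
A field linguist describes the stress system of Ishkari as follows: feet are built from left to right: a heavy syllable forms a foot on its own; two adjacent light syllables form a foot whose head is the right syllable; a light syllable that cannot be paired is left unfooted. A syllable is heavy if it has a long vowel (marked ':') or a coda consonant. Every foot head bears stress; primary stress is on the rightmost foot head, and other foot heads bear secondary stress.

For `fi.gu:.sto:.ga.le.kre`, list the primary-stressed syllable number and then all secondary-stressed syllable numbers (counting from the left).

Weights: 1 fi L, 2 gu: H, 3 sto: H, 4 ga L, 5 le L, 6 kre L.
Parse left to right (heavy = foot alone; LL = one foot; stranded L unfooted): fi (ˈgu:) (ˈsto:) (ga.ˈle) kre.
Foot heads: 2, 3, 5.
Primary stress on the rightmost head = syllable 5.
Secondary stress on 2, 3: fi.ˌgu:.ˌsto:.ga.ˈle.kre.

primary 5, secondary 2, 3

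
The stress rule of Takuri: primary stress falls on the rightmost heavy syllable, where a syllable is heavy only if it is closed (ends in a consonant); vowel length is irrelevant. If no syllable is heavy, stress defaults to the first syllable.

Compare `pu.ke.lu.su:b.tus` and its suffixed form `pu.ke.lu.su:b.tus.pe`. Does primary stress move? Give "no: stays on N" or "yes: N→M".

no: stays on 5

Base `pu.ke.lu.su:b.tus` (5 syllables):
  Weights: 1 pu L, 2 ke L, 3 lu L, 4 su:b H, 5 tus H.
  Heavy syllables in the domain: 4, 5. The rightmost is syllable 5 (tus).
  → primary stress on syllable 5.
Suffixed `pu.ke.lu.su:b.tus.pe` (6 syllables):
  Weights: 1 pu L, 2 ke L, 3 lu L, 4 su:b H, 5 tus H, 6 pe L.
  Heavy syllables in the domain: 4, 5. The rightmost is syllable 5 (tus).
  → primary stress on syllable 5.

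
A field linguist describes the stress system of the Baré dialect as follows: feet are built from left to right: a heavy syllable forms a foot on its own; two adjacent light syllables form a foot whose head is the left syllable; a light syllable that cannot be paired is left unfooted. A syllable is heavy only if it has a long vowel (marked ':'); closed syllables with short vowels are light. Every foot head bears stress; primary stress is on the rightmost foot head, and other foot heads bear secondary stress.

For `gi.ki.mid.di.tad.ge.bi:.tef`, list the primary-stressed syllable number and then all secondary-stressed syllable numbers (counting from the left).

Weights: 1 gi L, 2 ki L, 3 mid L, 4 di L, 5 tad L, 6 ge L, 7 bi: H, 8 tef L.
Parse left to right (heavy = foot alone; LL = one foot; stranded L unfooted): (ˈgi.ki) (ˈmid.di) (ˈtad.ge) (ˈbi:) tef.
Foot heads: 1, 3, 5, 7.
Primary stress on the rightmost head = syllable 7.
Secondary stress on 1, 3, 5: ˌgi.ki.ˌmid.di.ˌtad.ge.ˈbi:.tef.

primary 7, secondary 1, 3, 5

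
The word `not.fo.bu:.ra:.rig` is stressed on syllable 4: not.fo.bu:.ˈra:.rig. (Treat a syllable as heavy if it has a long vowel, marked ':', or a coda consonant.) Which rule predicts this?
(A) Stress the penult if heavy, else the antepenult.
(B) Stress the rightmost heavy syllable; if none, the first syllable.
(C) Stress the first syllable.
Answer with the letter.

Rule A → syllable 4 ✓.
Rule B → syllable 5 (observed: 4).
Rule C → syllable 1 (observed: 4).

A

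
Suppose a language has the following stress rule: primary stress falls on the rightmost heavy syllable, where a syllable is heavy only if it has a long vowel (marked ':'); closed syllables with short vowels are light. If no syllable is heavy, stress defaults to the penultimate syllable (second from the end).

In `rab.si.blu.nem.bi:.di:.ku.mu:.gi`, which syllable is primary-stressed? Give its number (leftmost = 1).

Weights: 1 rab L, 2 si L, 3 blu L, 4 nem L, 5 bi: H, 6 di: H, 7 ku L, 8 mu: H, 9 gi L.
Heavy syllables in the domain: 5, 6, 8. The rightmost is syllable 8 (mu:).
Primary stress: syllable 8 → rab.si.blu.nem.bi:.di:.ku.ˈmu:.gi.

8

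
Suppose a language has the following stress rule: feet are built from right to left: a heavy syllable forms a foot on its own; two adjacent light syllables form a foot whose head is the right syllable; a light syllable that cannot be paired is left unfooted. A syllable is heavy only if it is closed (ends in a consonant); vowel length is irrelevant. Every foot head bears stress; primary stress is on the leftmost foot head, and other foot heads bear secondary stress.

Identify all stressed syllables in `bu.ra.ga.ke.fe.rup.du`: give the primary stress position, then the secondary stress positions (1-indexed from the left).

Weights: 1 bu L, 2 ra L, 3 ga L, 4 ke L, 5 fe L, 6 rup H, 7 du L.
Parse right to left (heavy = foot alone; LL = one foot; stranded L unfooted): bu (ra.ˈga) (ke.ˈfe) (ˈrup) du.
Foot heads: 3, 5, 6.
Primary stress on the leftmost head = syllable 3.
Secondary stress on 5, 6: bu.ra.ˈga.ke.ˌfe.ˌrup.du.

primary 3, secondary 5, 6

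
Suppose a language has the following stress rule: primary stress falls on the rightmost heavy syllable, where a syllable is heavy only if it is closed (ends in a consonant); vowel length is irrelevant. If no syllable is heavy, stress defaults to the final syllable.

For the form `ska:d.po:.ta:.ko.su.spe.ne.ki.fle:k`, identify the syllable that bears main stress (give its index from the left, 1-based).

Weights: 1 ska:d H, 2 po: L, 3 ta: L, 4 ko L, 5 su L, 6 spe L, 7 ne L, 8 ki L, 9 fle:k H.
Heavy syllables in the domain: 1, 9. The rightmost is syllable 9 (fle:k).
Primary stress: syllable 9 → ska:d.po:.ta:.ko.su.spe.ne.ki.ˈfle:k.

9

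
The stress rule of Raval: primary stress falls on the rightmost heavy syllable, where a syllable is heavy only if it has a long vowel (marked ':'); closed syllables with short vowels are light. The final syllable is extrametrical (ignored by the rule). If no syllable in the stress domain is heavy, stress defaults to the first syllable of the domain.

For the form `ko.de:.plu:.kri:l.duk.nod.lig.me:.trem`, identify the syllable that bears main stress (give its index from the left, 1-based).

The final syllable (9, trem) is extrametrical; the stress domain is syllables 1–8.
Weights: 1 ko L, 2 de: H, 3 plu: H, 4 kri:l H, 5 duk L, 6 nod L, 7 lig L, 8 me: H.
Heavy syllables in the domain: 2, 3, 4, 8. The rightmost is syllable 8 (me:).
Primary stress: syllable 8 → ko.de:.plu:.kri:l.duk.nod.lig.ˈme:.trem.

8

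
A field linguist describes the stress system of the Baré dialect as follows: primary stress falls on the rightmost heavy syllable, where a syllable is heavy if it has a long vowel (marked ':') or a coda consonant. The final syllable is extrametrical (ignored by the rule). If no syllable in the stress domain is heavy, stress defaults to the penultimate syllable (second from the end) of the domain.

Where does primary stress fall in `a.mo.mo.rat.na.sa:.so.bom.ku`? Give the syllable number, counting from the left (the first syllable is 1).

8

The final syllable (9, ku) is extrametrical; the stress domain is syllables 1–8.
Weights: 1 a L, 2 mo L, 3 mo L, 4 rat H, 5 na L, 6 sa: H, 7 so L, 8 bom H.
Heavy syllables in the domain: 4, 6, 8. The rightmost is syllable 8 (bom).
Primary stress: syllable 8 → a.mo.mo.rat.na.sa:.so.ˈbom.ku.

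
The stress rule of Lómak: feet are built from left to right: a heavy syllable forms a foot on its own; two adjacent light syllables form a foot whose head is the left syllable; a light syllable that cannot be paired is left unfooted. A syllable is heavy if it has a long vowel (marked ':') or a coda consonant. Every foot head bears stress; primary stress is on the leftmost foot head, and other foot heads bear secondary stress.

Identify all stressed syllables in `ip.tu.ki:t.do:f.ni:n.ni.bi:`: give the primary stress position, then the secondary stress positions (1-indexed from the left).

Weights: 1 ip H, 2 tu L, 3 ki:t H, 4 do:f H, 5 ni:n H, 6 ni L, 7 bi: H.
Parse left to right (heavy = foot alone; LL = one foot; stranded L unfooted): (ˈip) tu (ˈki:t) (ˈdo:f) (ˈni:n) ni (ˈbi:).
Foot heads: 1, 3, 4, 5, 7.
Primary stress on the leftmost head = syllable 1.
Secondary stress on 3, 4, 5, 7: ˈip.tu.ˌki:t.ˌdo:f.ˌni:n.ni.ˌbi:.

primary 1, secondary 3, 4, 5, 7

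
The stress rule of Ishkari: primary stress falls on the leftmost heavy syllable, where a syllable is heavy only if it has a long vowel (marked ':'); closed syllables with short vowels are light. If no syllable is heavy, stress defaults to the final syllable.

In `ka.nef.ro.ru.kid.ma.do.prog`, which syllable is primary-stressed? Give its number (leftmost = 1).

8

Weights: 1 ka L, 2 nef L, 3 ro L, 4 ru L, 5 kid L, 6 ma L, 7 do L, 8 prog L.
No heavy syllable in the domain; default to the final syllable = syllable 8.
Primary stress: syllable 8 → ka.nef.ro.ru.kid.ma.do.ˈprog.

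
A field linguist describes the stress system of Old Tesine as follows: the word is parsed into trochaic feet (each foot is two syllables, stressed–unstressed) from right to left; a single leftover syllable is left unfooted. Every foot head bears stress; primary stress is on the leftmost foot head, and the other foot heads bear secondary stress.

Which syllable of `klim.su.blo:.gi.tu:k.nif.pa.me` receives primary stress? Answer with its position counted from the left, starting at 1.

Parse right to left into trochaic (ˈσσ) feet: (ˈklim.su) (ˈblo:.gi) (ˈtu:k.nif) (ˈpa.me).
Foot heads (stressed positions): 1, 3, 5, 7.
End Rule Leftmost: primary stress on the leftmost head = syllable 1.
Primary stress: syllable 1 → ˈklim.su.blo:.gi.tu:k.nif.pa.me.

1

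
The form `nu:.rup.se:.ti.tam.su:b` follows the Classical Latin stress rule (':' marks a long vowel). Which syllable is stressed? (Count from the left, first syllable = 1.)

5

Classical Latin: stress the penult if heavy (long vowel or closed), else the antepenult.
Weights: 4 ti L, 5 tam H, 6 su:b H.
The penult (syllable 5, tam) is heavy, so it takes stress.
Stress on syllable 5: nu:.rup.se:.ti.ˈtam.su:b.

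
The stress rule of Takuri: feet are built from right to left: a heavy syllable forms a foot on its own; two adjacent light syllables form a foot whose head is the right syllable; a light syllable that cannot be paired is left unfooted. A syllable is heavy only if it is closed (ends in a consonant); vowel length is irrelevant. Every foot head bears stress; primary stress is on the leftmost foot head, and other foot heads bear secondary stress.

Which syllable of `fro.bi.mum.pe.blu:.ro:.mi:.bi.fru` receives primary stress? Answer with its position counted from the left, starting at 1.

2

Weights: 1 fro L, 2 bi L, 3 mum H, 4 pe L, 5 blu: L, 6 ro: L, 7 mi: L, 8 bi L, 9 fru L.
Parse right to left (heavy = foot alone; LL = one foot; stranded L unfooted): (fro.ˈbi) (ˈmum) (pe.ˈblu:) (ro:.ˈmi:) (bi.ˈfru).
Foot heads: 2, 3, 5, 7, 9.
Primary stress on the leftmost head = syllable 2.
Primary stress: syllable 2 → fro.ˈbi.mum.pe.blu:.ro:.mi:.bi.fru.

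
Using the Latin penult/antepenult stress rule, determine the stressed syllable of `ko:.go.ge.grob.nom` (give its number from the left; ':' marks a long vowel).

4

Classical Latin: stress the penult if heavy (long vowel or closed), else the antepenult.
Weights: 3 ge L, 4 grob H, 5 nom H.
The penult (syllable 4, grob) is heavy, so it takes stress.
Stress on syllable 4: ko:.go.ge.ˈgrob.nom.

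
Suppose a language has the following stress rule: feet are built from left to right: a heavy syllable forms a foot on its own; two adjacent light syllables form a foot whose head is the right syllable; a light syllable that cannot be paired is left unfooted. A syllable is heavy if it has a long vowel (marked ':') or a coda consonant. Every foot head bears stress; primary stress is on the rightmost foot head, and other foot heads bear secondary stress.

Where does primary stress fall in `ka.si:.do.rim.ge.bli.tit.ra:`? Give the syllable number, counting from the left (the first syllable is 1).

8

Weights: 1 ka L, 2 si: H, 3 do L, 4 rim H, 5 ge L, 6 bli L, 7 tit H, 8 ra: H.
Parse left to right (heavy = foot alone; LL = one foot; stranded L unfooted): ka (ˈsi:) do (ˈrim) (ge.ˈbli) (ˈtit) (ˈra:).
Foot heads: 2, 4, 6, 7, 8.
Primary stress on the rightmost head = syllable 8.
Primary stress: syllable 8 → ka.si:.do.rim.ge.bli.tit.ˈra:.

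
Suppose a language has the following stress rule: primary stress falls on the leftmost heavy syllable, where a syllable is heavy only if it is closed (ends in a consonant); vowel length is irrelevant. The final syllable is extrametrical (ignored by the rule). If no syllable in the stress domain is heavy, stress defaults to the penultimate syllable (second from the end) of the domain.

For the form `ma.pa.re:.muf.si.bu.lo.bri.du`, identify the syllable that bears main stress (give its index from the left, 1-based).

The final syllable (9, du) is extrametrical; the stress domain is syllables 1–8.
Weights: 1 ma L, 2 pa L, 3 re: L, 4 muf H, 5 si L, 6 bu L, 7 lo L, 8 bri L.
Heavy syllables in the domain: 4. The leftmost is syllable 4 (muf).
Primary stress: syllable 4 → ma.pa.re:.ˈmuf.si.bu.lo.bri.du.

4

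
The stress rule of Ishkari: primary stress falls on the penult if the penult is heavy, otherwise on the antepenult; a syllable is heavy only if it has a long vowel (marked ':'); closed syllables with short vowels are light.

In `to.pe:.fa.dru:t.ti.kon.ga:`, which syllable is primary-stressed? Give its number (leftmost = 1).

Weights: 5 ti L, 6 kon L, 7 ga: H.
The penult (syllable 6, kon) is light, so stress falls on the antepenult (syllable 5, ti).
Primary stress: syllable 5 → to.pe:.fa.dru:t.ˈti.kon.ga:.

5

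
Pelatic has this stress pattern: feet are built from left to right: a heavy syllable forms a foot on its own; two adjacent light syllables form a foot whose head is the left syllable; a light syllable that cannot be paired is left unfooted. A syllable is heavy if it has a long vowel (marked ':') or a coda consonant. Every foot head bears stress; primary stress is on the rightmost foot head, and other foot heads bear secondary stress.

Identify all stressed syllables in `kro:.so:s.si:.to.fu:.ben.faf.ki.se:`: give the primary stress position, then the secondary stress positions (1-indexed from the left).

primary 9, secondary 1, 2, 3, 5, 6, 7

Weights: 1 kro: H, 2 so:s H, 3 si: H, 4 to L, 5 fu: H, 6 ben H, 7 faf H, 8 ki L, 9 se: H.
Parse left to right (heavy = foot alone; LL = one foot; stranded L unfooted): (ˈkro:) (ˈso:s) (ˈsi:) to (ˈfu:) (ˈben) (ˈfaf) ki (ˈse:).
Foot heads: 1, 2, 3, 5, 6, 7, 9.
Primary stress on the rightmost head = syllable 9.
Secondary stress on 1, 2, 3, 5, 6, 7: ˌkro:.ˌso:s.ˌsi:.to.ˌfu:.ˌben.ˌfaf.ki.ˈse:.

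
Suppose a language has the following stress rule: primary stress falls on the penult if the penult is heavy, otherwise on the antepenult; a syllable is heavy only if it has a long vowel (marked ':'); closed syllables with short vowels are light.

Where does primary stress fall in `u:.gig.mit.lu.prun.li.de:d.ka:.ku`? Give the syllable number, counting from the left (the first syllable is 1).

Weights: 7 de:d H, 8 ka: H, 9 ku L.
The penult (syllable 8, ka:) is heavy, so it takes stress.
Primary stress: syllable 8 → u:.gig.mit.lu.prun.li.de:d.ˈka:.ku.

8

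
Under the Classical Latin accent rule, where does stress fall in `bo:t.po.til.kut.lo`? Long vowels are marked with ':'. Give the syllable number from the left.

4

Classical Latin: stress the penult if heavy (long vowel or closed), else the antepenult.
Weights: 3 til H, 4 kut H, 5 lo L.
The penult (syllable 4, kut) is heavy, so it takes stress.
Stress on syllable 4: bo:t.po.til.ˈkut.lo.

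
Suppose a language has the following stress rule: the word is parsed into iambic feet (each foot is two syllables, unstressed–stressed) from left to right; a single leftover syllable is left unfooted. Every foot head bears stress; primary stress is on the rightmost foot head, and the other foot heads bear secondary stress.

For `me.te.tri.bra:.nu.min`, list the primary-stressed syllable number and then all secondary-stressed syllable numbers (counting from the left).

Parse left to right into iambic (σˈσ) feet: (me.ˈte) (tri.ˈbra:) (nu.ˈmin).
Foot heads (stressed positions): 2, 4, 6.
End Rule Rightmost: primary stress on the rightmost head = syllable 6.
Secondary stress on 2, 4: me.ˌte.tri.ˌbra:.nu.ˈmin.

primary 6, secondary 2, 4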